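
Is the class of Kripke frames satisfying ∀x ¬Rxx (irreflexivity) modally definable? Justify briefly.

If a class were modally definable it would be closed under surjective bounded morphisms (Goldblatt–Thomason).
The 2-cycle (worlds a,b with a→b→a) is irreflexive, and the map sending every world to a single reflexive point • is a surjective bounded morphism (forth: every edge maps to (•,•); back: every world has a successor). So any modal formula valid on the 2-cycle is also valid on the reflexive point, which is not irreflexive.
So the class is not modally definable.

Not modally definable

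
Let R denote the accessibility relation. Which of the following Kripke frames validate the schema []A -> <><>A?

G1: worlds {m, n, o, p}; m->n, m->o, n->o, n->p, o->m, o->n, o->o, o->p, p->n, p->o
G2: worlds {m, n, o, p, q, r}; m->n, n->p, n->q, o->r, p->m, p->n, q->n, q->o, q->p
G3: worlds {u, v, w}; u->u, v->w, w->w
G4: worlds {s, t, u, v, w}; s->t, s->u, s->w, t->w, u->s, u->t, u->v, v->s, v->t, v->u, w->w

G1, G3, G4

This is the axiom for a generalized confluence (Geach) condition; its first-order frame correspondent is forall x exists w (xRw & x R^2 w).
G1: satisfies the condition.
G2: fails — at m but no w with mRw and mR²w.
G3: satisfies the condition.
G4: satisfies the condition.
Valid on: G1, G3, G4.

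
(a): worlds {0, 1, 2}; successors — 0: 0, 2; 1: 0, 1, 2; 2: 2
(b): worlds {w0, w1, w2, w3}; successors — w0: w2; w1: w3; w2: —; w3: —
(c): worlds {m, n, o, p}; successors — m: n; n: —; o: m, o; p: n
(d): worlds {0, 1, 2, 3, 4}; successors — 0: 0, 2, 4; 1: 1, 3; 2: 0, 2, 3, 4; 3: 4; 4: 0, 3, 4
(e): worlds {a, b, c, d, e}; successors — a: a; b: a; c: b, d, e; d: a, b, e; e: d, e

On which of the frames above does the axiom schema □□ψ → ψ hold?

(a), (d)

This is the axiom for a generalized confluence (Geach) condition; its first-order frame correspondent is ∀x ∃w (xR²w ∧ x = w).
(a): holds.
(b): fails — at w0 but no w with w0R²w and w0=w.
(c): fails — at m but no w with mR²w and m=w.
(d): holds.
(e): fails — at b but no w with bR²w and b=w.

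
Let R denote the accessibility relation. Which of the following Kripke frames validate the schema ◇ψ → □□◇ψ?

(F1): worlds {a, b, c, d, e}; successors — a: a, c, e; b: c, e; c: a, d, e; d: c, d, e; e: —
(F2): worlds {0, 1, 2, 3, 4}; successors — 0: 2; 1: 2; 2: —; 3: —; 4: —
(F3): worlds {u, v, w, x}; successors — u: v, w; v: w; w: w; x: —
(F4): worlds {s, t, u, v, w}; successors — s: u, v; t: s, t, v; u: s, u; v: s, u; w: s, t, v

Frame correspondent (Sahlqvist): ∀x ∀y ∀z ((xRy ∧ xR²z) → ∃w (y = w ∧ zRw)) — i.e. a generalized confluence (Geach) condition.
(F1): fails — aRa, aR²d but no w with a=w and dRw.
(F2): holds.
(F3): fails — uRv, uR²w but no t with v=t and wRt.
(F4): fails — sRv, sR²u but no w* with v=w* and uRw*.
Valid on: (F2).

(F2)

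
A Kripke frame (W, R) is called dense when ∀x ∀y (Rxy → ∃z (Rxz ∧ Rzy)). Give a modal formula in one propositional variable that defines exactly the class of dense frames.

This is density; the standard corresponding axiom is C4: □□s → □s.
Suppose □□s→□s is valid. Take Rxy and set V(s)={w : xR²w}. Then □□s at x, so □s at x, so s at y, i.e. ∃z(Rxz∧Rzy).

□□s → □s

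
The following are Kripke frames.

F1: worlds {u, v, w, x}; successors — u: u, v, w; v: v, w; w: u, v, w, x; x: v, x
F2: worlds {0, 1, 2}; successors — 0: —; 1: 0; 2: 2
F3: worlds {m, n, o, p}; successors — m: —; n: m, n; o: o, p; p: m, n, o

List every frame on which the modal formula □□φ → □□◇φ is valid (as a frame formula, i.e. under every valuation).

Frame correspondent (Sahlqvist): ∀x ∀z (xR²z → ∃w (xR²w ∧ zRw)) — i.e. a generalized confluence (Geach) condition.
F1: condition met.
F2: condition met.
F3: fails — nR²m but no w with nR²w and mRw.

F1, F2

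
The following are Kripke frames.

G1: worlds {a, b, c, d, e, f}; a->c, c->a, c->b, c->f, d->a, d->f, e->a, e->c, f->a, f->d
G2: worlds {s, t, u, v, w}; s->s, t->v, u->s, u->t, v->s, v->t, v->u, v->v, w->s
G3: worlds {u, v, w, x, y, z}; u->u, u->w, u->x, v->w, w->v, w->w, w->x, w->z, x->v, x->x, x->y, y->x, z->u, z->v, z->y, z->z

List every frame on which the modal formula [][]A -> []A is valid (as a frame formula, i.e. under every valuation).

This is the axiom for density; its first-order frame correspondent is forall x forall y (Rxy -> exists z (Rxz & Rzy)).
G1: fails — Rcf but no z with Rcz and Rzf.
G2: fails — Rut but no z with Ruz and Rzt.
G3: satisfies the condition.
Valid on: G3.

G3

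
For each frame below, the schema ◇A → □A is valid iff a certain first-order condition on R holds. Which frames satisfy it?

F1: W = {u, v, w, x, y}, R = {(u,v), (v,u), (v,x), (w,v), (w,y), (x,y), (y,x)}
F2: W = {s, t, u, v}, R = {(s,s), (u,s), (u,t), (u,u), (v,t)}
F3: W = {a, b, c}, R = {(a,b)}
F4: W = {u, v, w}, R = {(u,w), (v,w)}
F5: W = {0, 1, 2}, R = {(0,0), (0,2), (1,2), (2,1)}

Frame correspondent (Sahlqvist): ∀x ∀y ∀z (Rxy ∧ Rxz → y = z) — i.e. partial functionality.
F1: fails — v sees both u and x.
F2: fails — u sees both s and t.
F3: satisfies the condition.
F4: satisfies the condition.
F5: fails — 0 sees both 0 and 2.

F3, F4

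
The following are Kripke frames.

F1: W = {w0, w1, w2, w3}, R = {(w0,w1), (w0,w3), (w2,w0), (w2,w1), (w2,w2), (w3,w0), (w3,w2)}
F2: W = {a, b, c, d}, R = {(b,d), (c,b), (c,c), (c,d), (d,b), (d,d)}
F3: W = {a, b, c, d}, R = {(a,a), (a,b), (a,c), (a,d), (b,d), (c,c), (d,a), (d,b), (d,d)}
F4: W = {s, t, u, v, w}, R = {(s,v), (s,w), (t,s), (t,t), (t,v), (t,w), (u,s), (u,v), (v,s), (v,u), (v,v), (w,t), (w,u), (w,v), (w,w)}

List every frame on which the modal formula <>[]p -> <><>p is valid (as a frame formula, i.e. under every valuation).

F2, F3, F4

Frame correspondent (Sahlqvist): forall x forall y (xRy -> exists w (yRw & x R^2 w)) — i.e. a generalized confluence (Geach) condition.
F1: fails — w0Rw1 but no w with w1Rw and w0R²w.
F2: ✓.
F3: ✓.
F4: ✓.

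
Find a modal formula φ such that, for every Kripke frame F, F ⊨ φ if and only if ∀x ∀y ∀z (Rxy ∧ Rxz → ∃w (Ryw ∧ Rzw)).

This is convergence; the standard corresponding axiom is .2: ◇□ψ → □◇ψ.
Suppose ◇□ψ→□◇ψ is valid. Take Rxy, Rxz and set V(ψ)={w : Ryw}. Then □ψ at y so ◇□ψ at x, so □◇ψ at x, so ◇ψ at z, giving w with Rzw and Ryw.

◇□ψ → □◇ψ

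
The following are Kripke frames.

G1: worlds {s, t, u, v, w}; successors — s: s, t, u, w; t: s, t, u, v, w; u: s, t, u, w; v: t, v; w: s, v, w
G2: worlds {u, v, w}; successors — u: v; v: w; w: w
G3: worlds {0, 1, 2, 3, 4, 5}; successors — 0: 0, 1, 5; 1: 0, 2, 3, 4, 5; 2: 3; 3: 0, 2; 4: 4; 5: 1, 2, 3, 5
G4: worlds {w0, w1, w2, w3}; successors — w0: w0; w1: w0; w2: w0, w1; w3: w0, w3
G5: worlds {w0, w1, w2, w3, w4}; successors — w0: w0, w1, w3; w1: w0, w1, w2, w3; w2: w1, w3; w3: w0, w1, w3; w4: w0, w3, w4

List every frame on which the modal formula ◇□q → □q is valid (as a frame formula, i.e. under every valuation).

Frame correspondent (Sahlqvist): ∀x ∀y ∀z (Rxy ∧ Rxz → Ryz) — i.e. the Euclidean property.
G1: fails — Rsw and Rsu but not Rwu.
G2: fails — Ruv and Ruv but not Rvv.
G3: fails — R01 and R01 but not R11.
G4: fails — Rw2w1 and Rw2w1 but not Rw1w1.
G5: fails — Rw1w0 and Rw1w2 but not Rw0w2.

none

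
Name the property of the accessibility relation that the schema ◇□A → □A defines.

This is frame-equivalent to ◇A → □◇A (substitute ¬A for A and contrapose).
Suppose ◇A→□◇A is valid. Take Rxy, Rxz and set V(A)={y}. Then ◇A at x, so □◇A at x, so ◇A at z, so some w with Rzw has A; w=y, i.e. Rzy. By symmetry of the argument, Ryz.
The converse is a direct semantic check.
Frame condition: ∀x ∀y ∀z (Rxy ∧ Rxz → Ryz).

the Euclidean property: ∀x ∀y ∀z (Rxy ∧ Rxz → Ryz)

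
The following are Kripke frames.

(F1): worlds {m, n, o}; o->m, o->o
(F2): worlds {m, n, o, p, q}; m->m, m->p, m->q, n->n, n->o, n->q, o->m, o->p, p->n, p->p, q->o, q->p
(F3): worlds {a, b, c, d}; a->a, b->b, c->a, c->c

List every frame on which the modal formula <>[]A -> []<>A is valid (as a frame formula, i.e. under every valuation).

Frame correspondent (Sahlqvist): forall x forall y forall z (Rxy & Rxz -> exists w (Ryw & Rzw)) — i.e. convergence.
(F1): fails — Roo and Rom but o and m have no common successor.
(F2): fails — Rnn and Rno but n and o have no common successor.
(F3): satisfies the condition.

(F3)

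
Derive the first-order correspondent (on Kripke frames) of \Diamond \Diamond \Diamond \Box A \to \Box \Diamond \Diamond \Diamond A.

This is a Sahlqvist (Geach-type) schema ◇^3□^1A → □^1◇^3A.
Minimal-valuation argument: fix x; take any y with xR^3y and any z with xR^1z. Set V(A) to the set of worlds R-reachable from y in exactly 1 step. Then □^1A holds at y, so the antecedent holds at x; validity forces ◇^3A at z, giving a w with zR^3w and yR^1w.
First-order correspondent: \forall x \forall y \forall z ((x R^3 y \wedge xRz) \to \exists w (yRw \wedge z R^3 w)).

\forall x \forall y \forall z ((x R^3 y \wedge xRz) \to \exists w (yRw \wedge z R^3 w))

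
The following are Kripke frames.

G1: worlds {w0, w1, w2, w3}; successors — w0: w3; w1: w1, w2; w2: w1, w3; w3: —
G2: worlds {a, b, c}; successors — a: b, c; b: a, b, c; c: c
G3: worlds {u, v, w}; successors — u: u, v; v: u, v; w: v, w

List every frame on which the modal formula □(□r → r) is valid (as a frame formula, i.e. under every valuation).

Frame correspondent (Sahlqvist): ∀x ∀y (Rxy → Ryy) — i.e. shift-reflexivity.
G1: fails — Rw1w2 but not Rw2w2.
G2: fails — Rba but not Raa.
G3: satisfies the condition.

G3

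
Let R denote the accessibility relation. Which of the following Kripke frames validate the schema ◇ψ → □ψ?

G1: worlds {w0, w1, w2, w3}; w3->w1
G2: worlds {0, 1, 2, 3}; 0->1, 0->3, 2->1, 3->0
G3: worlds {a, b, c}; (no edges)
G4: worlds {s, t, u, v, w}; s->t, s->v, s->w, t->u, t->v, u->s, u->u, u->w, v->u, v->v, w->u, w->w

The schema corresponds to partial functionality: ∀x ∀y ∀z (Rxy ∧ Rxz → y = z).
G1: ✓.
G2: fails — 0 sees both 1 and 3.
G3: ✓.
G4: fails — s sees both t and v.

G1, G3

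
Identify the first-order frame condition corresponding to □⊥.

This schema is the Ver axiom.
It corresponds to emptiness of R: ∀x ∀y ¬Rxy.

emptiness of R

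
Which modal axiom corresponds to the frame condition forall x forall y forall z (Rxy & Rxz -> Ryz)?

◇r → □◇r

The condition is the Euclidean property. The 5 schema ◇r → □◇r defines it.
Suppose ◇r→□◇r is valid. Take Rxy, Rxz and set V(r)={y}. Then ◇r at x, so □◇r at x, so ◇r at z, so some w with Rzw has r; w=y, i.e. Rzy. By symmetry of the argument, Ryz.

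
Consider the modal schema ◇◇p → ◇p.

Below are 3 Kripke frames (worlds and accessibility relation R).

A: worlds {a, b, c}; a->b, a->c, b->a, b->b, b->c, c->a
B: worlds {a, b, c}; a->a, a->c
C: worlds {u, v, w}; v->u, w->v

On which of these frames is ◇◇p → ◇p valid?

The schema corresponds to a generalized confluence (Geach) condition: ∀x ∀y (xR²y → ∃w (y = w ∧ xRw)).
A: fails — aR²a but no w with a=w and aRw.
B: satisfies the condition.
C: fails — wR²u but no t with u=t and wRt.
Valid on: B.

B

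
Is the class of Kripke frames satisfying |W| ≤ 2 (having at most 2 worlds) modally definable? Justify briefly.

Not modally definable

Modal frame validity is preserved under disjoint unions.
Any modal formula valid on each of 3 disjoint one-world frames is valid on their disjoint union (validity is preserved under disjoint unions). Each one-world frame has |W|=1≤2, but the union has |W|=3.
So no modal formula (or set of formulas) defines exactly the |W|≤2 frames.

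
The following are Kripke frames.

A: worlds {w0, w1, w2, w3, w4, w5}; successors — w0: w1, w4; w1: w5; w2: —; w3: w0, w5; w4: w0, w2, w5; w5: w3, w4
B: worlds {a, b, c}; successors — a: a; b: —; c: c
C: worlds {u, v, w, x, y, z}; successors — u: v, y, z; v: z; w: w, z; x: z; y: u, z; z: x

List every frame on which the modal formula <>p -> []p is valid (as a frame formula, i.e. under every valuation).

Frame correspondent (Sahlqvist): forall x forall y forall z (Rxy & Rxz -> y = z) — i.e. partial functionality.
A: fails — w0 sees both w1 and w4.
B: condition met.
C: fails — u sees both v and y.
Valid on: B.

B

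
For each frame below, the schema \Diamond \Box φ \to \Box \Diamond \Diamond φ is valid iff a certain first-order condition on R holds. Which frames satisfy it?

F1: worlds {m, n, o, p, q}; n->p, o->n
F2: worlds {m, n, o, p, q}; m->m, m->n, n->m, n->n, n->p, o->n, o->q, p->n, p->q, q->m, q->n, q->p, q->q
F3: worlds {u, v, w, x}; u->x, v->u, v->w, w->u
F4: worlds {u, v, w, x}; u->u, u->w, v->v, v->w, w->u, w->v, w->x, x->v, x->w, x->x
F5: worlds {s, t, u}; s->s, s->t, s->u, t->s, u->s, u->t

The schema corresponds to a generalized confluence (Geach) condition: \forall x \forall y \forall z ((xRy \wedge xRz) \to \exists w (yRw \wedge z R^2 w)).
F1: fails — nRp, nRp but no w with pRw and pR²w.
F2: satisfies the condition.
F3: fails — uRx, uRx but no t with xRt and xR²t.
F4: satisfies the condition.
F5: satisfies the condition.
Valid on: F2, F4, F5.

F2, F4, F5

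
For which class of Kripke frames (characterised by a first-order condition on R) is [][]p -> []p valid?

Suppose □□p→□p is valid. Take Rxy and set V(p)={w : xR²w}. Then □□p at x, so □p at x, so p at y, i.e. ∃z(Rxz∧Rzy).

density: forall x forall y (Rxy -> exists z (Rxz & Rzy))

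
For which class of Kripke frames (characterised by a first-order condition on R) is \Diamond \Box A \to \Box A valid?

This is frame-equivalent to ◇A → □◇A (substitute ¬A for A and contrapose).
Suppose ◇A→□◇A is valid. Take Rxy, Rxz and set V(A)={y}. Then ◇A at x, so □◇A at x, so ◇A at z, so some w with Rzw has A; w=y, i.e. Rzy. By symmetry of the argument, Ryz.

the Euclidean property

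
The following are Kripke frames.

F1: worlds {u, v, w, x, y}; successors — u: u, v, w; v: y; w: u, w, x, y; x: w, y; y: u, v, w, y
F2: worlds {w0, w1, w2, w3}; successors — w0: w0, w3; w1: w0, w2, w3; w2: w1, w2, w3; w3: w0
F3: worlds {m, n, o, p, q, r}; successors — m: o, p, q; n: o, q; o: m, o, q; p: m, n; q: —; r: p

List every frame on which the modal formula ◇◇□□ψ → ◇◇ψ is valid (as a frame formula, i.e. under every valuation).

F1, F2

Frame correspondent (Sahlqvist): ∀x ∀y (xR²y → ∃w (yR²w ∧ xR²w)) — i.e. a generalized confluence (Geach) condition.
F1: ✓.
F2: ✓.
F3: fails — mR²q but no w with qR²w and mR²w.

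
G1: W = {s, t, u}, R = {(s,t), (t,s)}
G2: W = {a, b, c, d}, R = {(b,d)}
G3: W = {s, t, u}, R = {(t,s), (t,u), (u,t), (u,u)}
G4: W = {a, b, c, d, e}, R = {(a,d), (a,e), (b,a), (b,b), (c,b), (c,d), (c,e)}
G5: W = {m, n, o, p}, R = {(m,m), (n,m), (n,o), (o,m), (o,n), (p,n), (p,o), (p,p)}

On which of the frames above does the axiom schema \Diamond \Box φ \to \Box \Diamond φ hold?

Frame correspondent (Sahlqvist): \forall x \forall y \forall z (Rxy \wedge Rxz \to \exists w (Ryw \wedge Rzw)) — i.e. convergence.
G1: satisfies the condition.
G2: fails — Rbd and Rbd but d and d have no common successor.
G3: fails — Rtu and Rts but u and s have no common successor.
G4: fails — Rae and Rae but e and e have no common successor.
G5: satisfies the condition.

G1, G5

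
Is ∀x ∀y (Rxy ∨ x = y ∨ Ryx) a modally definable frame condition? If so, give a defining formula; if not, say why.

Not definable by any modal formula

If a class were modally definable it would be closed under disjoint unions (Goldblatt–Thomason).
Take 2 disjoint single-world reflexive frames: each is trivially connected, but their disjoint union has 2 worlds with no edge between distinct components, so it is not connected.
So no modal formula (or set of formulas) defines exactly the connected frames.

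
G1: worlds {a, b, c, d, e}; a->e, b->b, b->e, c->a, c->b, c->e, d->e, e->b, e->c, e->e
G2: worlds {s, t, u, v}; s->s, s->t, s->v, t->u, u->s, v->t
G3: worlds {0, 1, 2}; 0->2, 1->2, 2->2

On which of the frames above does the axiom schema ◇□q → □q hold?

The schema corresponds to the Euclidean property: ∀x ∀y ∀z (Rxy ∧ Rxz → Ryz).
G1: fails — Rcb and Rca but not Rba.
G2: fails — Rsv and Rsv but not Rvv.
G3: ✓.

G3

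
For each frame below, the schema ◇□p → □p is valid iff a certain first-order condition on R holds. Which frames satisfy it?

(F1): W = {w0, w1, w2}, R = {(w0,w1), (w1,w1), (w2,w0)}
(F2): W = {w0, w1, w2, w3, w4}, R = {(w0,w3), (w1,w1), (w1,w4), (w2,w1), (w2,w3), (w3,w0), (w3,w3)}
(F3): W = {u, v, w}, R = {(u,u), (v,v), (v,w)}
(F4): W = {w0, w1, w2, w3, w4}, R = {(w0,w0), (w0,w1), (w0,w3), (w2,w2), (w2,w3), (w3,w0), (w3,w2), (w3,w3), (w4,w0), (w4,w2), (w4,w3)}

This is the axiom for the Euclidean property; its first-order frame correspondent is ∀x ∀y ∀z (Rxy ∧ Rxz → Ryz).
(F1): fails — Rw2w0 and Rw2w0 but not Rw0w0.
(F2): fails — Rw1w4 and Rw1w1 but not Rw4w1.
(F3): fails — Rvw and Rvw but not Rww.
(F4): fails — Rw0w1 and Rw0w1 but not Rw1w1.

none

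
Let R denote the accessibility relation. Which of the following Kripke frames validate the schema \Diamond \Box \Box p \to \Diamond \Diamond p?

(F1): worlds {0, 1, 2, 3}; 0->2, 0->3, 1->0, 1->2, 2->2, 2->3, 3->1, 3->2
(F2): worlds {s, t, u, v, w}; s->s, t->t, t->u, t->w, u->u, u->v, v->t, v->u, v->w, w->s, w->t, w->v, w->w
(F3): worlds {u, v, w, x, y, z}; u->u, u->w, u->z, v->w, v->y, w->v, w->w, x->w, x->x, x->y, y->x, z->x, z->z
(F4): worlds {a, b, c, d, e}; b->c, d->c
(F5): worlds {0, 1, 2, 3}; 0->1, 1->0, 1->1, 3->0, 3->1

The schema corresponds to a generalized confluence (Geach) condition: \forall x \forall y (xRy \to \exists w (y R^2 w \wedge x R^2 w)).
(F1): ✓.
(F2): ✓.
(F3): ✓.
(F4): fails — bRc but no w with cR²w and bR²w.
(F5): ✓.

(F1), (F2), (F3), (F5)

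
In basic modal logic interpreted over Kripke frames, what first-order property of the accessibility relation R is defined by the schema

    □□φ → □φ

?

Suppose □□φ→□φ is valid. Take Rxy and set V(φ)={w : xR²w}. Then □□φ at x, so □φ at x, so φ at y, i.e. ∃z(Rxz∧Rzy).

density: ∀x ∀y (Rxy → ∃z (Rxz ∧ Rzy))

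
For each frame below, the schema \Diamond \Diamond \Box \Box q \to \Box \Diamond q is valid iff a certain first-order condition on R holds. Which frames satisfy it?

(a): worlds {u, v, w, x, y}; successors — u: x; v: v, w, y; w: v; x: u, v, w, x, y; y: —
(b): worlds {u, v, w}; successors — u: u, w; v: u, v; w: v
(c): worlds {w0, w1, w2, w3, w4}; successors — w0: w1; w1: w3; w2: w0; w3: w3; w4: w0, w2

Frame correspondent (Sahlqvist): \forall x \forall y \forall z ((x R^2 y \wedge xRz) \to \exists w (y R^2 w \wedge zRw)) — i.e. a generalized confluence (Geach) condition.
(a): fails — uR²y, uRx but no t with yR²t and xRt.
(b): holds.
(c): fails — w2R²w1, w2Rw0 but no w with w1R²w and w0Rw.

(b)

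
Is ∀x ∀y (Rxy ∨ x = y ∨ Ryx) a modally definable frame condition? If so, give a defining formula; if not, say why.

No

Any modally definable frame class is closed under disjoint unions.
Take 2 disjoint single-world reflexive frames: each is trivially connected, but their disjoint union has 2 worlds with no edge between distinct components, so it is not connected.
Hence connectedness of R is not modally definable.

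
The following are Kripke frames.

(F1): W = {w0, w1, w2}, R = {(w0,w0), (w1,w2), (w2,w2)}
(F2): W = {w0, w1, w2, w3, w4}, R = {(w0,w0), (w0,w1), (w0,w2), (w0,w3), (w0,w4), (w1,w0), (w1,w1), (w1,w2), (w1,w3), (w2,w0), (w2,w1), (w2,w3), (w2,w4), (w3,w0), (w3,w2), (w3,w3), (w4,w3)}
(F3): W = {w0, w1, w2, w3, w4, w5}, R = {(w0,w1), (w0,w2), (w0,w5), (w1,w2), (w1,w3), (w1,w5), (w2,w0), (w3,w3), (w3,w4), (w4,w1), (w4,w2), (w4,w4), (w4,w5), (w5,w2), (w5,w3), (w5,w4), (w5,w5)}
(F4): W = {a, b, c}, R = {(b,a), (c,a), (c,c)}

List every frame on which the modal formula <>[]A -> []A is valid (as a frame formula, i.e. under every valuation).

(F1)

Frame correspondent (Sahlqvist): forall x forall y forall z ((xRy & xRz) -> exists w (yRw & z = w)) — i.e. a generalized confluence (Geach) condition.
(F1): satisfies the condition.
(F2): fails — w0Rw1, w0Rw4 but no w with w1Rw and w4=w.
(F3): fails — w0Rw1, w0Rw1 but no w with w1Rw and w1=w.
(F4): fails — bRa, bRa but no w with aRw and a=w.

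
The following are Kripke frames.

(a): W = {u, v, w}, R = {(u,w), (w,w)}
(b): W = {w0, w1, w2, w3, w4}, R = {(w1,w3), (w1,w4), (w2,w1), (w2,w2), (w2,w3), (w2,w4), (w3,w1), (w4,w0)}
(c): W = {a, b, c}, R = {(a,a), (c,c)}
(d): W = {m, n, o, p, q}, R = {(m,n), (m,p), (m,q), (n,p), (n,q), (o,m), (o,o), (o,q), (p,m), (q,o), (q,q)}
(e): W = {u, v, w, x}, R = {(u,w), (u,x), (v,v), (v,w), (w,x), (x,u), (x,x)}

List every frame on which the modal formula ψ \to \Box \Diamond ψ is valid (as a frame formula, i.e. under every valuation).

This is the axiom for symmetry; its first-order frame correspondent is \forall x \forall y (Rxy \to Ryx).
(a): fails — Ruw but not Rwu.
(b): fails — Rw2w4 but not Rw4w2.
(c): ✓.
(d): fails — Rom but not Rmo.
(e): fails — Ruw but not Rwu.

(c)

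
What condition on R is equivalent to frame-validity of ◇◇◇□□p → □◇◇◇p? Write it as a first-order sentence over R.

∀x ∀y ∀z ((xR³y ∧ xRz) → ∃w (yR²w ∧ zR³w))

This is a Sahlqvist (Geach-type) schema ◇^3□^2p → □^1◇^3p.
Minimal-valuation argument: fix x; take any y with xR^3y and any z with xR^1z. Set V(p) to the set of worlds R-reachable from y in exactly 2 steps. Then □^2p holds at y, so the antecedent holds at x; validity forces ◇^3p at z, giving a w with zR^3w and yR^2w.
First-order correspondent: ∀x ∀y ∀z ((xR³y ∧ xRz) → ∃w (yR²w ∧ zR³w)).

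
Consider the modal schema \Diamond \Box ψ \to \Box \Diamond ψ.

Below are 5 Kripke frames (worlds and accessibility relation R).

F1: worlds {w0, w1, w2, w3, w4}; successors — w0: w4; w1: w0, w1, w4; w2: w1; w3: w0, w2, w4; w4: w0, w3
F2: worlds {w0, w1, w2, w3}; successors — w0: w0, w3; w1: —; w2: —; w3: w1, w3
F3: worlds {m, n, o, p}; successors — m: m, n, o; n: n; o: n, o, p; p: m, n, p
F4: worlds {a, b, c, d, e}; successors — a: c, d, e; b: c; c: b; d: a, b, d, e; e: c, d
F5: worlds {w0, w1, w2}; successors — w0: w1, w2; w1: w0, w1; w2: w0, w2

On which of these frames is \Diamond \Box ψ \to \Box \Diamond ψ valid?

F3, F5

The schema corresponds to convergence: \forall x \forall y \forall z (Rxy \wedge Rxz \to \exists w (Ryw \wedge Rzw)).
F1: fails — Rw1w0 and Rw1w4 but w0 and w4 have no common successor.
F2: fails — Rw3w1 and Rw3w1 but w1 and w1 have no common successor.
F3: condition met.
F4: fails — Rae and Rac but e and c have no common successor.
F5: condition met.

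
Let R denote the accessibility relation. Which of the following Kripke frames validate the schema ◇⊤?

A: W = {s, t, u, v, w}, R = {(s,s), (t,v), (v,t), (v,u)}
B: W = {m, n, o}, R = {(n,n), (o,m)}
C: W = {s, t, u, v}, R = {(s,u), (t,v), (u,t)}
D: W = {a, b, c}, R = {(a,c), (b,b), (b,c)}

none

The schema corresponds to seriality: ∀x ∃y Rxy.
A: fails — world u has no successor.
B: fails — world m has no successor.
C: fails — world v has no successor.
D: fails — world c has no successor.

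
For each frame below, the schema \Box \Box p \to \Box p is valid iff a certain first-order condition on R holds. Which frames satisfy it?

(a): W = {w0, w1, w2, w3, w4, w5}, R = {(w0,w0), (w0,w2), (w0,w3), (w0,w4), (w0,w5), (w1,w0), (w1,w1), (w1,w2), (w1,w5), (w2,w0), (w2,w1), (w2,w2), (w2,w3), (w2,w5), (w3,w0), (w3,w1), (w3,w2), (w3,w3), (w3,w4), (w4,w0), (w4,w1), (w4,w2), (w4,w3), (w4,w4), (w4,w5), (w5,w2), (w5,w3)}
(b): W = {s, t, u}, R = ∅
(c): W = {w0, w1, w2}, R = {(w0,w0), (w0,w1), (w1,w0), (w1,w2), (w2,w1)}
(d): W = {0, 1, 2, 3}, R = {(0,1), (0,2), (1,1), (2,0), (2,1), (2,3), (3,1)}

(a), (b)

Frame correspondent (Sahlqvist): \forall x \forall y (Rxy \to \exists z (Rxz \wedge Rzy)) — i.e. density.
(a): satisfies the condition.
(b): satisfies the condition.
(c): fails — Rw1w2 but no z with Rw1z and Rzw2.
(d): fails — R02 but no z with R0z and Rz2.
Valid on: (a), (b).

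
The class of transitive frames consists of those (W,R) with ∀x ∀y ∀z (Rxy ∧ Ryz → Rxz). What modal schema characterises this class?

□r → □□r

A defining formula is □r → □□r (the 4 axiom).
Suppose □r→□□r is valid. Take Rxy, Ryz and set V(r)={w : Rxw}. Then □r at x, so □□r at x, so □r at y, so r at z, i.e. Rxz.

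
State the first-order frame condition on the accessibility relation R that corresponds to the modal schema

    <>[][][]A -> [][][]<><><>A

This is a Sahlqvist (Geach-type) schema ◇^1□^3A → □^3◇^3A.
Minimal-valuation argument: fix x; take any y with xR^1y and any z with xR^3z. Set V(A) to the set of worlds R-reachable from y in exactly 3 steps. Then □^3A holds at y, so the antecedent holds at x; validity forces ◇^3A at z, giving a w with zR^3w and yR^3w.
First-order correspondent: forall x forall y forall z ((xRy & x R^3 z) -> exists w (y R^3 w & z R^3 w)).

forall x forall y forall z ((xRy & x R^3 z) -> exists w (y R^3 w & z R^3 w))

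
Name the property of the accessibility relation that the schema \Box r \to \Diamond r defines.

Suppose □r→◇r is valid. At any x set V(r)=W. Then □r at x, so ◇r at x, so x has a successor.

Seriality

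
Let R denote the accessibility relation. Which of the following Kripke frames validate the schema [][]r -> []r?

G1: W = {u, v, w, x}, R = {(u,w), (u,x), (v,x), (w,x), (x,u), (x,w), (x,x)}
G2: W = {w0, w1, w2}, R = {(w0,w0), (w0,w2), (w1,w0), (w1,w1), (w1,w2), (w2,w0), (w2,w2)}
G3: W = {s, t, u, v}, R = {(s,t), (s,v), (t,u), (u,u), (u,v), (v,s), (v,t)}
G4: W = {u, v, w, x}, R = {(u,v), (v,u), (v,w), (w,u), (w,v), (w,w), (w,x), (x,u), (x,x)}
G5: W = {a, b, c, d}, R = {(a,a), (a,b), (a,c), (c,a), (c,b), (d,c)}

This is the axiom for density; its first-order frame correspondent is forall x forall y (Rxy -> exists z (Rxz & Rzy)).
G1: satisfies the condition.
G2: satisfies the condition.
G3: fails — Rvs but no z with Rvz and Rzs.
G4: fails — Ruv but no z with Ruz and Rzv.
G5: fails — Rdc but no z with Rdz and Rzc.

G1, G2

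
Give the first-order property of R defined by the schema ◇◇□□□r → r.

∀x ∀y (xR²y → ∃w (yR³w ∧ x = w))

This is a Sahlqvist (Geach-type) schema ◇^2□^3r → □^0◇^0r.
Minimal-valuation argument: fix x; take any y with xR^2y and any z with xR^0z. Set V(r) to the set of worlds R-reachable from y in exactly 3 steps. Then □^3r holds at y, so the antecedent holds at x; validity forces ◇^0r at z, giving a w with zR^0w and yR^3w.
First-order correspondent: ∀x ∀y (xR²y → ∃w (yR³w ∧ x = w)).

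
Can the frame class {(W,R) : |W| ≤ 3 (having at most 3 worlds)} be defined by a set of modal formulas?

Modal frame validity is preserved under disjoint unions.
Any modal formula valid on each of 4 disjoint one-world frames is valid on their disjoint union (validity is preserved under disjoint unions). Each one-world frame has |W|=1≤3, but the union has |W|=4.
So no modal formula (or set of formulas) defines exactly the |W|≤3 frames.

Not modally definable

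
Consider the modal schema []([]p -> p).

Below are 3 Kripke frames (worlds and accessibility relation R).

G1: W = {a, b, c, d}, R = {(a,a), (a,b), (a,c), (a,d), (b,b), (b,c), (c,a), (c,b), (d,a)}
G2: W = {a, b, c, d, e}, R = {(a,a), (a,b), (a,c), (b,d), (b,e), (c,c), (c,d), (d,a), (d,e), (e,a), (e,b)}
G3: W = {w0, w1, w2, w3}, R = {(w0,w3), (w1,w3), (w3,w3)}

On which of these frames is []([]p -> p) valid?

This is the axiom for shift-reflexivity; its first-order frame correspondent is forall x forall y (Rxy -> Ryy).
G1: fails — Rbc but not Rcc.
G2: fails — Rde but not Ree.
G3: satisfies the condition.

G3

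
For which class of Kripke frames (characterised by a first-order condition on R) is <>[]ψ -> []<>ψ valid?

convergence: forall x forall y forall z (Rxy & Rxz -> exists w (Ryw & Rzw))

This schema is the .2 axiom.
Its frame correspondent is convergence — forall x forall y forall z (Rxy & Rxz -> exists w (Ryw & Rzw)).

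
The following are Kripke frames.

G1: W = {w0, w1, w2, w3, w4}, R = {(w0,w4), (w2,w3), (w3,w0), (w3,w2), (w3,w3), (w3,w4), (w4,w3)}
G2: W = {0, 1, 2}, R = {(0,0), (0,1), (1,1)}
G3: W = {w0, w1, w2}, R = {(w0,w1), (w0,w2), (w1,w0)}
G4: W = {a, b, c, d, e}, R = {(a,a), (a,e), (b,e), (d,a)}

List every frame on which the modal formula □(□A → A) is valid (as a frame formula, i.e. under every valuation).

Frame correspondent (Sahlqvist): ∀x ∀y (Rxy → Ryy) — i.e. shift-reflexivity.
G1: fails — Rw0w4 but not Rw4w4.
G2: condition met.
G3: fails — Rw0w1 but not Rw1w1.
G4: fails — Rae but not Ree.
Valid on: G2.

G2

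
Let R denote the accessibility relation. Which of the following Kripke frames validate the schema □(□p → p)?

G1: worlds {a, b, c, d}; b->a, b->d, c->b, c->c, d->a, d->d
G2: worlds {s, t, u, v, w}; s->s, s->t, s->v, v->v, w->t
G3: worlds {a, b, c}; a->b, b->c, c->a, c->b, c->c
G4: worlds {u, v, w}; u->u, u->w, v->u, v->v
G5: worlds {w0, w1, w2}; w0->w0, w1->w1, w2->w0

G5

Frame correspondent (Sahlqvist): ∀x ∀y (Rxy → Ryy) — i.e. shift-reflexivity.
G1: fails — Rba but not Raa.
G2: fails — Rwt but not Rtt.
G3: fails — Rab but not Rbb.
G4: fails — Ruw but not Rww.
G5: holds.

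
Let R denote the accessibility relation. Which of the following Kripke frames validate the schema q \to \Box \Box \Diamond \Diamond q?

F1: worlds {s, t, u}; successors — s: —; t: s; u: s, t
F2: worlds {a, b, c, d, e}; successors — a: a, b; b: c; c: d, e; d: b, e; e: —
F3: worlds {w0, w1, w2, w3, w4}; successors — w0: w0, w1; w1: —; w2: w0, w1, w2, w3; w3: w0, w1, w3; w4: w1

none

This is the axiom for a generalized confluence (Geach) condition; its first-order frame correspondent is \forall x \forall z (x R^2 z \to \exists w (x = w \wedge z R^2 w)).
F1: fails — uR²s but no w with u=w and sR²w.
F2: fails — aR²b but no w with a=w and bR²w.
F3: fails — w0R²w1 but no w with w0=w and w1R²w.
Valid on no frame.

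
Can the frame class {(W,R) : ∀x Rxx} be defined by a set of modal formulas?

The condition is reflexivity. A defining modal formula is □q → q.
Suppose □q→q is valid. At any x set V(q)={w : Rxw}. Then □q holds at x, so q holds at x, i.e. Rxx.

Yes — defined by □q → q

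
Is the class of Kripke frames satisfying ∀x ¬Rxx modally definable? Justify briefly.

Any modally definable frame class is closed under surjective bounded morphisms.
The 4-cycle (worlds s,t,u,v with s→t→u→v→s) is irreflexive, and the map sending every world to a single reflexive point • is a surjective bounded morphism (forth: every edge maps to (•,•); back: every world has a successor). So any modal formula valid on the 4-cycle is also valid on the reflexive point, which is not irreflexive.
Hence irreflexivity is not modally definable.

No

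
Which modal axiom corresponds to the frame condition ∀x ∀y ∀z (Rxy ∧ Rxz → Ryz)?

◇ψ → □◇ψ

A defining formula is ◇ψ → □◇ψ (the 5 axiom).
Suppose ◇ψ→□◇ψ is valid. Take Rxy, Rxz and set V(ψ)={y}. Then ◇ψ at x, so □◇ψ at x, so ◇ψ at z, so some w with Rzw has ψ; w=y, i.e. Rzy. By symmetry of the argument, Ryz.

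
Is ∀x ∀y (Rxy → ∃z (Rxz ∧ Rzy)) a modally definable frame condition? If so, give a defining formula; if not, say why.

This is a Sahlqvist condition; the C4 axiom □□q → □q defines it.

Yes — defined by □□q → □q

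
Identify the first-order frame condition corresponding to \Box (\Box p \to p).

shift-reflexivity: \forall x \forall y (Rxy \to Ryy)

Suppose □(□p→p) is valid. Take Rxy and set V(p)={w : Ryw}. Then at y, □p holds; since □(□p→p) at x, □p→p at y, so p at y, i.e. Ryy.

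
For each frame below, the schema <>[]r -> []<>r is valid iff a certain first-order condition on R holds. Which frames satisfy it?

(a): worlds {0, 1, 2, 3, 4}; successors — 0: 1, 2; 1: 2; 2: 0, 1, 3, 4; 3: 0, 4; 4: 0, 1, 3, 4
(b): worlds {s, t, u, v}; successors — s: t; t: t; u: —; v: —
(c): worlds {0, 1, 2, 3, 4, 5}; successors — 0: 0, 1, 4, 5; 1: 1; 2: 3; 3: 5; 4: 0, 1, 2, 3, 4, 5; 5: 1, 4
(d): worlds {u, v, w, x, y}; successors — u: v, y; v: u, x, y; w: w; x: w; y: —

(b)

This is the axiom for convergence; its first-order frame correspondent is forall x forall y forall z (Rxy & Rxz -> exists w (Ryw & Rzw)).
(a): fails — R02 and R01 but 2 and 1 have no common successor.
(b): ✓.
(c): fails — R45 and R43 but 5 and 3 have no common successor.
(d): fails — Ruv and Ruy but v and y have no common successor.
Valid on: (b).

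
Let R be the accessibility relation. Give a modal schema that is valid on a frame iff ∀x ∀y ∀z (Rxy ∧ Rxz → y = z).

◇s → □s

A defining formula is ◇s → □s (the CD axiom).
Suppose ◇s→□s is valid. Take Rxy, Rxz and set V(s)={y}. Then ◇s at x, so □s at x, so s at z, i.e. z=y.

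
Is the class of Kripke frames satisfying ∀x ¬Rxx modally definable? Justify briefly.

Not definable by any modal formula

Modal frame validity is preserved under surjective bounded morphisms.
The 4-cycle (worlds 0,1,2,3 with 0→1→2→3→0) is irreflexive, and the map sending every world to a single reflexive point • is a surjective bounded morphism (forth: every edge maps to (•,•); back: every world has a successor). So any modal formula valid on the 4-cycle is also valid on the reflexive point, which is not irreflexive.
Hence irreflexivity is not modally definable.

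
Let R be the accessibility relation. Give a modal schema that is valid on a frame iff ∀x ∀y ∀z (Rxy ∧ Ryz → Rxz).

□q → □□q

This is transitivity; the standard corresponding axiom is 4: □q → □□q.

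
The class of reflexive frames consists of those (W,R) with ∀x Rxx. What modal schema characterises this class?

A defining formula is □q → q (the T axiom).
Suppose □q→q is valid. At any x set V(q)={w : Rxw}. Then □q holds at x, so q holds at x, i.e. Rxx.

□q → q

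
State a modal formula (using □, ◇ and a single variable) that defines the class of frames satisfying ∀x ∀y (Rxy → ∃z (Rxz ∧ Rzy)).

□□r → □r

This is density; the standard corresponding axiom is C4: □□r → □r.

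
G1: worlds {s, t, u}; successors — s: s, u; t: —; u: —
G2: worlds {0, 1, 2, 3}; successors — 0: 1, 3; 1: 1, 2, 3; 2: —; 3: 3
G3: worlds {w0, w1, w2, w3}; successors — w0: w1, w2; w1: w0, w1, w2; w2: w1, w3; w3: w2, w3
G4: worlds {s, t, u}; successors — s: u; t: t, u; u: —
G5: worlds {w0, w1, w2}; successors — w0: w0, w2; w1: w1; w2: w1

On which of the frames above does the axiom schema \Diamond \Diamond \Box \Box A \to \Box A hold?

none

This is the axiom for a generalized confluence (Geach) condition; its first-order frame correspondent is \forall x \forall y \forall z ((x R^2 y \wedge xRz) \to \exists w (y R^2 w \wedge z = w)).
G1: fails — sR²u, sRs but no w with uR²w and s=w.
G2: fails — 0R²2, 0R1 but no w with 2R²w and 1=w.
G3: fails — w1R²w3, w1Rw0 but no w with w3R²w and w0=w.
G4: fails — tR²u, tRt but no w with uR²w and t=w.
G5: fails — w0R²w1, w0Rw0 but no w with w1R²w and w0=w.
Valid on no frame.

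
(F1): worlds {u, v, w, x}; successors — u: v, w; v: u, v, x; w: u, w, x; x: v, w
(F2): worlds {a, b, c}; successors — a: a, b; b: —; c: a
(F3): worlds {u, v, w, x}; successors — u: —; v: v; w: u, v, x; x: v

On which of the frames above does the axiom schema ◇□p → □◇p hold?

This is the axiom for convergence; its first-order frame correspondent is ∀x ∀y ∀z (Rxy ∧ Rxz → ∃w (Ryw ∧ Rzw)).
(F1): condition met.
(F2): fails — Raa and Rab but a and b have no common successor.
(F3): fails — Rwu and Rwu but u and u have no common successor.

(F1)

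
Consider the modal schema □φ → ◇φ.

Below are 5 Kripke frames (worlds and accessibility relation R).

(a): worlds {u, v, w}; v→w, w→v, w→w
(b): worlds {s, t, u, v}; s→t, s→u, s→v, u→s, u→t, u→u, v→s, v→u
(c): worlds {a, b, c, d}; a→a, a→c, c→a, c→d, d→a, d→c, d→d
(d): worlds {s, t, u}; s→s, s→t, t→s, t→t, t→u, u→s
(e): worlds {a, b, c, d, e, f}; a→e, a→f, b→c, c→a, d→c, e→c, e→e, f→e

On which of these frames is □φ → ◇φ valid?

This is the axiom for seriality; its first-order frame correspondent is ∀x ∃y Rxy.
(a): fails — world u has no successor.
(b): fails — world t has no successor.
(c): fails — world b has no successor.
(d): holds.
(e): holds.

(d), (e)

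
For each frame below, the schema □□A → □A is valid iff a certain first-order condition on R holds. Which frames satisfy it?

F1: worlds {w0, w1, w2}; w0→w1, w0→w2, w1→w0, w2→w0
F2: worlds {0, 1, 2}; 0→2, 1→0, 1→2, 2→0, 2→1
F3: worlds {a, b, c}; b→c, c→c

Frame correspondent (Sahlqvist): ∀x ∀y (Rxy → ∃z (Rxz ∧ Rzy)) — i.e. density.
F1: fails — Rw0w1 but no z with Rw0z and Rzw1.
F2: fails — R02 but no z with R0z and Rz2.
F3: condition met.
Valid on: F3.

F3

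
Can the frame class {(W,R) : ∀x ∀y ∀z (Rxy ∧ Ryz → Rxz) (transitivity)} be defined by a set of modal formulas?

Definable; □q → □□q defines it

This is a Sahlqvist condition; the 4 axiom □q → □□q defines it.
Suppose □q→□□q is valid. Take Rxy, Ryz and set V(q)={w : Rxw}. Then □q at x, so □□q at x, so □q at y, so q at z, i.e. Rxz.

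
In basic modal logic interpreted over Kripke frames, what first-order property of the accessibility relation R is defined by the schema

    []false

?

This schema is the Ver axiom.
Its frame correspondent is emptiness of R — forall x forall y ~Rxy.

Emptiness of R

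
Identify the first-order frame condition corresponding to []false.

□⊥ is valid iff no world has any successor (otherwise □⊥ fails at any world with one).
The converse is a direct semantic check.
Frame condition: forall x forall y ~Rxy.

emptiness of R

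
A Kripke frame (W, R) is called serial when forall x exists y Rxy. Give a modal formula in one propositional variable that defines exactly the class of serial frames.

□r → ◇r

A defining formula is □r → ◇r (the D axiom).
Suppose □r→◇r is valid. At any x set V(r)=W. Then □r at x, so ◇r at x, so x has a successor.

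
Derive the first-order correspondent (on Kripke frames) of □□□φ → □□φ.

∀x ∀z (xR²z → ∃w (xR³w ∧ z = w))

This is a Sahlqvist (Geach-type) schema ◇^0□^3φ → □^2◇^0φ.
Minimal-valuation argument: fix x; take any y with xR^0y and any z with xR^2z. Set V(φ) to the set of worlds R-reachable from y in exactly 3 steps. Then □^3φ holds at y, so the antecedent holds at x; validity forces ◇^0φ at z, giving a w with zR^0w and yR^3w.
First-order correspondent: ∀x ∀z (xR²z → ∃w (xR³w ∧ z = w)).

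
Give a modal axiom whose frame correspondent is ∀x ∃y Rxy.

□ψ → ◇ψ

This is seriality; the standard corresponding axiom is D: □ψ → ◇ψ.
Suppose □ψ→◇ψ is valid. At any x set V(ψ)=W. Then □ψ at x, so ◇ψ at x, so x has a successor.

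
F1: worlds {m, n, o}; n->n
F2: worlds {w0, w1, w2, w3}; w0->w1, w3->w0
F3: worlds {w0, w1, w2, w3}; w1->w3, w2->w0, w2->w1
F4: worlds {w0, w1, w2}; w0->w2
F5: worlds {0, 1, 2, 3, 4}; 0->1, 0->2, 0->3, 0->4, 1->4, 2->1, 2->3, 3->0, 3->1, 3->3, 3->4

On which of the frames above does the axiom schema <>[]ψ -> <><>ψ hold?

The schema corresponds to a generalized confluence (Geach) condition: forall x forall y (xRy -> exists w (yRw & x R^2 w)).
F1: satisfies the condition.
F2: fails — w0Rw1 but no w with w1Rw and w0R²w.
F3: fails — w1Rw3 but no w with w3Rw and w1R²w.
F4: fails — w0Rw2 but no w with w2Rw and w0R²w.
F5: fails — 0R4 but no w with 4Rw and 0R²w.
Valid on: F1.

F1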